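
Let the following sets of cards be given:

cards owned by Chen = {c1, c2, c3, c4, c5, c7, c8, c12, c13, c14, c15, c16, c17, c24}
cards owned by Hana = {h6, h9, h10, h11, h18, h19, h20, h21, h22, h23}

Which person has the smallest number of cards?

Counts by player: Chen→14, Hana→10.
The minimum is 10, held uniquely by Hana.

Hana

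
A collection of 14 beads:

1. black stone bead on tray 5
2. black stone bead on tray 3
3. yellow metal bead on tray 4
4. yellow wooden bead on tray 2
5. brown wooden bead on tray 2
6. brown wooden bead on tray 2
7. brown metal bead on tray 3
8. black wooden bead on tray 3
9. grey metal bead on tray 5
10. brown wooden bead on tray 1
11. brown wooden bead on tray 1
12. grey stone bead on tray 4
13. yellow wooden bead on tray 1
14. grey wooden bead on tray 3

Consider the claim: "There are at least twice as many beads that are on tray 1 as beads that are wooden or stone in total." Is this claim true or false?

False

|beads on tray 1| = 3.
|beads that are wooden or stone| = 11.
The claim requires 3 ≥ 2 × 11 = 22, which does not hold.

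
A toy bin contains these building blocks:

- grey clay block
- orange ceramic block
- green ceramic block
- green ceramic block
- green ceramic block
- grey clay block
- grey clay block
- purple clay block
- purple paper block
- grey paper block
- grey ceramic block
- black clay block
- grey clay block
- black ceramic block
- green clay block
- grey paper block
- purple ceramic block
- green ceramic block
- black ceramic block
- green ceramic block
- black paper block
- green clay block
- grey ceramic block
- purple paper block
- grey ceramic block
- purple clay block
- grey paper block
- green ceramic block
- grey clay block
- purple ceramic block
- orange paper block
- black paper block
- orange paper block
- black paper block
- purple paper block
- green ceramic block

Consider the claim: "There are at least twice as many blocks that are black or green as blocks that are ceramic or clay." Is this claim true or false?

False

There are 15 blocks that are black or green.
There are 25 blocks that are ceramic or clay.
The claim requires 15 ≥ 2 × 25 = 50, which does not hold.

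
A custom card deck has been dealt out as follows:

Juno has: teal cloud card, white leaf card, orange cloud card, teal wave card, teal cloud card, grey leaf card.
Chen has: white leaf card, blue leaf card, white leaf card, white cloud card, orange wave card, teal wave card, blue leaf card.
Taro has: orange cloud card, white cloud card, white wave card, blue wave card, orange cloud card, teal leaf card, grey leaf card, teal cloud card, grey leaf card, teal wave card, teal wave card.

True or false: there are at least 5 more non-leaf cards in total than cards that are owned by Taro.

There are 15 non-leaf cards.
Count of cards owned by Taro: 11.
The claim requires 15 − 11 = 4 ≥ 5, which does not hold.

False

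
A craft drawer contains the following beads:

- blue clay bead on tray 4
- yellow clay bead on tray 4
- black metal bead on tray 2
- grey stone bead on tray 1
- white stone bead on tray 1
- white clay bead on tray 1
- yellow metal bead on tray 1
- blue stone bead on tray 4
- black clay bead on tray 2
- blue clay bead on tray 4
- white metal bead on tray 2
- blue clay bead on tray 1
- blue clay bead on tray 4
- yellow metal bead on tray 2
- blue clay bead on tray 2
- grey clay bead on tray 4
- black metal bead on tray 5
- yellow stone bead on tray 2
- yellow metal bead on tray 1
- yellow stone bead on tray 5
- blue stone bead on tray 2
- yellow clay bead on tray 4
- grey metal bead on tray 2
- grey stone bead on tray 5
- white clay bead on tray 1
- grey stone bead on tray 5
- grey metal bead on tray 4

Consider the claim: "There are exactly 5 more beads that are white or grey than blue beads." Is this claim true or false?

beads that are white or grey: 10.
blue beads: 7.
The claim requires 10 − 7 (= 3) to equal 5, which does not hold.

False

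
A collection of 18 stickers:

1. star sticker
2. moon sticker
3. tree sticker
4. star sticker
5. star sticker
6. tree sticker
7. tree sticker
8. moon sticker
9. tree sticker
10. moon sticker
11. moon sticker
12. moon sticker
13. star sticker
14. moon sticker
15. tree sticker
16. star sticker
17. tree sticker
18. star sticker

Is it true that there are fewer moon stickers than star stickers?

There are 6 moon stickers.
There are 6 star stickers.
The claim requires 6 < 6, which does not hold.

False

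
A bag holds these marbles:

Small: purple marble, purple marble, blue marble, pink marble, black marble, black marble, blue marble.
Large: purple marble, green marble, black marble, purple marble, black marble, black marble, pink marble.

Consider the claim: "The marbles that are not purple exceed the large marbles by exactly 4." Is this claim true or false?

There are 10 marbles that are not purple.
There are 7 large marbles.
The claim requires 10 − 7 (= 3) to equal 4, which does not hold.

False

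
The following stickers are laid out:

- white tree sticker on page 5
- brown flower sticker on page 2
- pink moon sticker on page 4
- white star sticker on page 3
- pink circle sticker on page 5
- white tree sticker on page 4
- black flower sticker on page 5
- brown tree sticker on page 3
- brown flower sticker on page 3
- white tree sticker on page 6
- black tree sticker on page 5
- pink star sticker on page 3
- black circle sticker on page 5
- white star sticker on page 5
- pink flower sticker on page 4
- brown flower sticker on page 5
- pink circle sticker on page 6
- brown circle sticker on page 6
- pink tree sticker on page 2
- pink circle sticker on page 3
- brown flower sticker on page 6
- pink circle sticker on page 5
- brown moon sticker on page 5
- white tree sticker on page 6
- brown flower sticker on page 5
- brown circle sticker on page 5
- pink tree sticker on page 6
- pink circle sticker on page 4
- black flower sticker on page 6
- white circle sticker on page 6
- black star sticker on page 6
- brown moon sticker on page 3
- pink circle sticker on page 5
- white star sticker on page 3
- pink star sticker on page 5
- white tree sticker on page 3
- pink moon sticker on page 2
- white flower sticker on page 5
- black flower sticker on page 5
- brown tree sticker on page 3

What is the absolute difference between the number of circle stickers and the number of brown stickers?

circle stickers: 10. brown stickers: 11.
|10 − 11| = 11 − 10 = 1.

1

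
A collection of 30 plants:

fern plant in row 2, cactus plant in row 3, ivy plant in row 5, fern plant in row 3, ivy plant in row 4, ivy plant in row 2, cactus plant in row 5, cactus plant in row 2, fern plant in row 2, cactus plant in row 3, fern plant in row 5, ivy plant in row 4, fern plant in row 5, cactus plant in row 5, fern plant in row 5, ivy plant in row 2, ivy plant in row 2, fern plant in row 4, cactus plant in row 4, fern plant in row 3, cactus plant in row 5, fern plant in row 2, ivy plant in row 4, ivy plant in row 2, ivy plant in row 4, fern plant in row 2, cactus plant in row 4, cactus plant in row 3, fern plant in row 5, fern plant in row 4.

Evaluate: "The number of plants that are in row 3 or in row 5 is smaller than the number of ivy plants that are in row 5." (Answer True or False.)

False

plants in row 3 or in row 5: 13.
ivy plants in row 5: 1.
The claim requires 13 < 1, which does not hold.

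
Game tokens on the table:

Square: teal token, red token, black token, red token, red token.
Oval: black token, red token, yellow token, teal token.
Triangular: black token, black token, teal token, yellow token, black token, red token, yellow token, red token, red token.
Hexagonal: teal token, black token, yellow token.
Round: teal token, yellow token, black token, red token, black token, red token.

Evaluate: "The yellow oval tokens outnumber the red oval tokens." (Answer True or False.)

False

yellow oval tokens: 1.
red oval tokens: 1.
The claim requires 1 > 1, which does not hold.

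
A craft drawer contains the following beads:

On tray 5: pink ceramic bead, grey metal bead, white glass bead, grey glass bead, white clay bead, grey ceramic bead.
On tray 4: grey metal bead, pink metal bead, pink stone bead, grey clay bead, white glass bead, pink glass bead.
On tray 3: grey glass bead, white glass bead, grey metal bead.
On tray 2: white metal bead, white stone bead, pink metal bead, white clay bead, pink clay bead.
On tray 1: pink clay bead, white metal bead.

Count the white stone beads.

1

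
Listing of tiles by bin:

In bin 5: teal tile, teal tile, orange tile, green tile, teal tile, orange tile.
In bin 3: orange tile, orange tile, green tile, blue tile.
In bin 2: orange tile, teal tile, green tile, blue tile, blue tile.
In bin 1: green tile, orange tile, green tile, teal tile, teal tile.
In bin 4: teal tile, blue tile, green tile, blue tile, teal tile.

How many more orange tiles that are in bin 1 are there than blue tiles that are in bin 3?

orange tiles in bin 1: 1.
blue tiles in bin 3: 1.
1 − 1 = 0.

0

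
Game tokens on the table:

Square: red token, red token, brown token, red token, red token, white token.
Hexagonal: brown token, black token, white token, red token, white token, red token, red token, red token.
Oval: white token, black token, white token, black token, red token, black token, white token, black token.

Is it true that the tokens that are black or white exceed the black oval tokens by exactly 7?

|tokens that are black or white| = 11.
|black oval tokens| = 4.
The claim requires 11 − 4 (= 7) to equal 7, which holds.

True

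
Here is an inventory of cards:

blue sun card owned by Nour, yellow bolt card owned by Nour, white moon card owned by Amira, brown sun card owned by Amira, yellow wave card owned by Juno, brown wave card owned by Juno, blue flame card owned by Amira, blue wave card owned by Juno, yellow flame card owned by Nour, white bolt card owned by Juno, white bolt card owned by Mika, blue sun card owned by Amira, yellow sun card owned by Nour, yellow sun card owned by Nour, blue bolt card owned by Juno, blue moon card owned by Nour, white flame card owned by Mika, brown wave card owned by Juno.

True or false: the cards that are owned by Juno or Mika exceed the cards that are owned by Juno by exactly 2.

True

cards owned by Juno or Mika: 8.
cards owned by Juno: 6.
The claim requires 8 − 6 (= 2) to equal 2, which holds.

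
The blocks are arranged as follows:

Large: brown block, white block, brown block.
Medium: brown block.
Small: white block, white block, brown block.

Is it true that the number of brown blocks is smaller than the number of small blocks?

|brown blocks| = 4.
|small blocks| = 3.
The claim requires 4 < 3, which does not hold.

False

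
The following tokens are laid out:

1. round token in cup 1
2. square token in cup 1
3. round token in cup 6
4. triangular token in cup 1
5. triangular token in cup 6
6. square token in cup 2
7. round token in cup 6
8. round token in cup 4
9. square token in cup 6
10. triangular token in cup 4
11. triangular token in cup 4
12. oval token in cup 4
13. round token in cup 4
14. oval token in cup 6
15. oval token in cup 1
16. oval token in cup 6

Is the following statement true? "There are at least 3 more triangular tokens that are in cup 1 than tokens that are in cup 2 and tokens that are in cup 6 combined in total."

False

|triangular tokens in cup 1| = 1.
tokens in cup 2: 1; tokens in cup 6: 6; combined: 1 + 6 = 7.
The claim requires 1 − 7 = -6 ≥ 3, which does not hold.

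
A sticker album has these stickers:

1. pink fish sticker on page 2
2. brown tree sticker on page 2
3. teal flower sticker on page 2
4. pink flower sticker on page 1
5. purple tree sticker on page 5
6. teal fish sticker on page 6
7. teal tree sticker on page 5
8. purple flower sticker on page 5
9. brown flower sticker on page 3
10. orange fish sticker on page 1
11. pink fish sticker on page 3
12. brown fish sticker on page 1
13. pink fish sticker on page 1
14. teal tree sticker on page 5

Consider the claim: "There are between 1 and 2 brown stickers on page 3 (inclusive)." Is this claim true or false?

True

brown stickers on page 3: 1.
The claim requires 1 ≤ 1 ≤ 2, which holds.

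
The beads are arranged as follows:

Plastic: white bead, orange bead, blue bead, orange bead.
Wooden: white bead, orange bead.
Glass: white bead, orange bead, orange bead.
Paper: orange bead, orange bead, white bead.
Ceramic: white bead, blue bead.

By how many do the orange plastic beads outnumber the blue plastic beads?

orange plastic beads: 2.
blue plastic beads: 1.
2 − 1 = 1.

1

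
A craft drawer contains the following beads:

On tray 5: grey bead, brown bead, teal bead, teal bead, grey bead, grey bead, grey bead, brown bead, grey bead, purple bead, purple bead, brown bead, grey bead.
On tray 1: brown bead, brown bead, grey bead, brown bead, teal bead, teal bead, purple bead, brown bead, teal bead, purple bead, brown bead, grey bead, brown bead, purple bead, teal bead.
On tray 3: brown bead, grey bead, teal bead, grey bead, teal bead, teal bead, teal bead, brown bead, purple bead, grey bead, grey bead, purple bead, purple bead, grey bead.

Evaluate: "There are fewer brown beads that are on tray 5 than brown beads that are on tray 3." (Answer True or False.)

brown beads on tray 5: 3.
brown beads on tray 3: 2.
The claim requires 3 < 2, which does not hold.

False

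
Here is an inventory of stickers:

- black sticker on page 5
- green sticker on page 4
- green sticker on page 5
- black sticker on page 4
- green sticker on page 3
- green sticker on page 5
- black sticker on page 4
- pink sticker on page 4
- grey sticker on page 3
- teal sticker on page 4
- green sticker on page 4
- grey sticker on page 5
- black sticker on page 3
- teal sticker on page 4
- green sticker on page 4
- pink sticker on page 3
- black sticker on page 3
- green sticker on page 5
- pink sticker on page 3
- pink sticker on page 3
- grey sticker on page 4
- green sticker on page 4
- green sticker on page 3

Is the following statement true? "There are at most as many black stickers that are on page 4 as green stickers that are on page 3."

True

black stickers on page 4: 2.
green stickers on page 3: 2.
The claim requires 2 ≤ 2, which holds.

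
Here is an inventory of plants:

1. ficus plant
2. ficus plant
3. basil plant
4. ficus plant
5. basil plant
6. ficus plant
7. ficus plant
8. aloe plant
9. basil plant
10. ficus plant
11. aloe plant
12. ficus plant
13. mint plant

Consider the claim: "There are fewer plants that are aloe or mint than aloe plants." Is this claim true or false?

False

|plants that are aloe or mint| = 3.
|aloe plants| = 2.
The claim requires 3 < 2, which does not hold.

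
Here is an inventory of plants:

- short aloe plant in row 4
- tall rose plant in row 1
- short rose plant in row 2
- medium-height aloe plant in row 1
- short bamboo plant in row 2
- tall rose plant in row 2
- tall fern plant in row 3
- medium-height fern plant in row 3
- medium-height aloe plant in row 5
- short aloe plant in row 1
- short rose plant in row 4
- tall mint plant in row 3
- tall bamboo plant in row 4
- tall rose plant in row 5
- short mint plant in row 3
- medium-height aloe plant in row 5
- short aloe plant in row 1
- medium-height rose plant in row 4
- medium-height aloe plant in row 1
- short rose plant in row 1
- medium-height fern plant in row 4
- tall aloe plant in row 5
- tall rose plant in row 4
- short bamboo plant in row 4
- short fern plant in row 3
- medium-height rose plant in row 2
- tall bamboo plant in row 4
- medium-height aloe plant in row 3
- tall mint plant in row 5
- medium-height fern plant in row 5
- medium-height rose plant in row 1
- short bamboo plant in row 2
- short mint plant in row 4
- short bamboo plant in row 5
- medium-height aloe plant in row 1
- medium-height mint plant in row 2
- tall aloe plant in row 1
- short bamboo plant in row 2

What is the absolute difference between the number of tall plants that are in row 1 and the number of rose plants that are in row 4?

tall plants in row 1: 2. rose plants in row 4: 3.
|2 − 3| = 3 − 2 = 1.

1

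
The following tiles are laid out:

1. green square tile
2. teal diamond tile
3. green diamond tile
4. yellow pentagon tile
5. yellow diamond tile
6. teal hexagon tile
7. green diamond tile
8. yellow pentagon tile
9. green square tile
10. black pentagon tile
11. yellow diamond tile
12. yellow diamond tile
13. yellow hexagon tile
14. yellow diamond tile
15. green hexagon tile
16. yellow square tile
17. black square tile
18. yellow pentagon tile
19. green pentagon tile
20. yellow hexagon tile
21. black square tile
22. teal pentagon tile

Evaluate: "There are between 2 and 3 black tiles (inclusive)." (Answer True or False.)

True

black tiles: 3.
The claim requires 2 ≤ 3 ≤ 3, which holds.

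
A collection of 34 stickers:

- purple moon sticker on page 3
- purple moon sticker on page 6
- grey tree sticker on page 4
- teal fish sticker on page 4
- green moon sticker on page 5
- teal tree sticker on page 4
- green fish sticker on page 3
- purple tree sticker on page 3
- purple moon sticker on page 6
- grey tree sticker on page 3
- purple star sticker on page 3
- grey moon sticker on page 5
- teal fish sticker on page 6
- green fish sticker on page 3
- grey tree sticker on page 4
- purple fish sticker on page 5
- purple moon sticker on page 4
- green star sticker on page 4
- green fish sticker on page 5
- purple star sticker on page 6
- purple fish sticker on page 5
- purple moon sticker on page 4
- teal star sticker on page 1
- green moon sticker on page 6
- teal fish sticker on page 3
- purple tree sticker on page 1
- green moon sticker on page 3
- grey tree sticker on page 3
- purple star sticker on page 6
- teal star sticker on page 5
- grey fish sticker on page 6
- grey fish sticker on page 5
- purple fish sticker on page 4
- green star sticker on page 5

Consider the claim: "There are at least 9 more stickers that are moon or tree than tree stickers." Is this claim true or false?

True

|stickers that are moon or tree| = 16.
|tree stickers| = 7.
The claim requires 16 − 7 = 9 ≥ 9, which holds.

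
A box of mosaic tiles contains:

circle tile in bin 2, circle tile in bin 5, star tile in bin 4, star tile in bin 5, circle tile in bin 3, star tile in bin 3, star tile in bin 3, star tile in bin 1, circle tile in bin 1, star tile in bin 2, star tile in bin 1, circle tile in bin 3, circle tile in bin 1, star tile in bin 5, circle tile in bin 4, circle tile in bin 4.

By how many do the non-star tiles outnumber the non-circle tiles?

non-star tiles: 8.
non-circle tiles: 8.
8 − 8 = 0.

0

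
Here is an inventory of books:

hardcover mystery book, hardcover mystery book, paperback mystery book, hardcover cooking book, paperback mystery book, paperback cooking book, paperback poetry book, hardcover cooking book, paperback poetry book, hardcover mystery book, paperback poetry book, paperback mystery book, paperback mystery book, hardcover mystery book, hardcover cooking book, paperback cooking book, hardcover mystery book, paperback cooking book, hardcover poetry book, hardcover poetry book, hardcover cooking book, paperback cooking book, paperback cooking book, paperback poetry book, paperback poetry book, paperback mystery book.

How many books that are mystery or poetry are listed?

mystery: 10; poetry: 7; together 10 + 7 = 17.

17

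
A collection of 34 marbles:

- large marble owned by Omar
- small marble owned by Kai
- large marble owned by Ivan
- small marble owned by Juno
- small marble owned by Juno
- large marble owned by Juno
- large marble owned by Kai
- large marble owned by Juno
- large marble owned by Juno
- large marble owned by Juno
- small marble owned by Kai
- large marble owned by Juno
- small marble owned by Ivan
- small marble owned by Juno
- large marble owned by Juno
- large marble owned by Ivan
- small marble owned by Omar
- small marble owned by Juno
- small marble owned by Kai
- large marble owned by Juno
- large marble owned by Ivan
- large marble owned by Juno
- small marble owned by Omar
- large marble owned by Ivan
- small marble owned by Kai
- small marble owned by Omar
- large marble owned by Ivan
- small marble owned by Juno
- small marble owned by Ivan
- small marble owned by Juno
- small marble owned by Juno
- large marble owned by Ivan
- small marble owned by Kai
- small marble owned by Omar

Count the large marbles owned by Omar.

1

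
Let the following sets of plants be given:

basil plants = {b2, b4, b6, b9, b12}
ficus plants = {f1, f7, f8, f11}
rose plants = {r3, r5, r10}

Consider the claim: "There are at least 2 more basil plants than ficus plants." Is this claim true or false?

False

|basil plants| = 5.
|ficus plants| = 4.
The claim requires 5 − 4 = 1 ≥ 2, which does not hold.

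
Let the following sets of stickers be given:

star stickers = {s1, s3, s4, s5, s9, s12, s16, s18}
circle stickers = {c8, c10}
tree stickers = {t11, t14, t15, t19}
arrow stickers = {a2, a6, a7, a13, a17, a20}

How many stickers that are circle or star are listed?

circle: 2; star: 8; together 2 + 8 = 10.

10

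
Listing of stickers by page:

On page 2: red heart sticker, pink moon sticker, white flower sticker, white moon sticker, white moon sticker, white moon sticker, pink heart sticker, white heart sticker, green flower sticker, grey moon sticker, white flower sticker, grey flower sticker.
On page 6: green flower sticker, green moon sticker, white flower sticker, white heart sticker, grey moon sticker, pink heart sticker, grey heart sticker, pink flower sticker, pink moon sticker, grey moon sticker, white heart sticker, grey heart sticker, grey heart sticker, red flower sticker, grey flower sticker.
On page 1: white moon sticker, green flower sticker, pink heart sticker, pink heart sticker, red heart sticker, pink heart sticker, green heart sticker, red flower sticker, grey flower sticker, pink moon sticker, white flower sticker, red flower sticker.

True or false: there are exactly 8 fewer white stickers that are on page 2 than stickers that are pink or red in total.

True

There are 6 white stickers on page 2.
There are 14 stickers that are pink or red.
The claim requires 14 − 6 (= 8) to equal 8, which holds.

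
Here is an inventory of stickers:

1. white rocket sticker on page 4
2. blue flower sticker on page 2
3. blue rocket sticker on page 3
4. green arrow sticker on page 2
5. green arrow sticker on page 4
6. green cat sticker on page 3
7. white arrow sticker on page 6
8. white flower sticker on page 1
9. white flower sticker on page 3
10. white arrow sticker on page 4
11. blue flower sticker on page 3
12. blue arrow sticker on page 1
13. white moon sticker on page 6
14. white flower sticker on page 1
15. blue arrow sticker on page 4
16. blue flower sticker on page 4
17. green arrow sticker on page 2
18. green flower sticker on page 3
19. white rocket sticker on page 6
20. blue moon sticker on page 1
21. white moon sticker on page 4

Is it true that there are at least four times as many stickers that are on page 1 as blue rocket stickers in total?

True

|stickers on page 1| = 4.
|blue rocket stickers| = 1.
The claim requires 4 ≥ 4 × 1 = 4, which holds.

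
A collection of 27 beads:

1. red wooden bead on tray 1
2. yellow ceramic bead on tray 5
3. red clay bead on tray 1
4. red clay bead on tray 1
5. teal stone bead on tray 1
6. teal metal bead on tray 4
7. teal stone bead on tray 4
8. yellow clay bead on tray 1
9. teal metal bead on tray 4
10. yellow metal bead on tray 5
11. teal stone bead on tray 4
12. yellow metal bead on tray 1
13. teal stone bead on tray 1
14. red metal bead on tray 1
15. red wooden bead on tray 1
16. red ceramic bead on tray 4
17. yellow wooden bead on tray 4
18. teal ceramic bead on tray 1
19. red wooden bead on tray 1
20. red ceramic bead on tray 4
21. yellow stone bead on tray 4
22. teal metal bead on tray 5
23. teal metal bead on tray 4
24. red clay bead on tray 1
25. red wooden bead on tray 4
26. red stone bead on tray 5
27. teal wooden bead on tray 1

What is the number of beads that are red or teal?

21

red: 11; teal: 10; together 11 + 10 = 21.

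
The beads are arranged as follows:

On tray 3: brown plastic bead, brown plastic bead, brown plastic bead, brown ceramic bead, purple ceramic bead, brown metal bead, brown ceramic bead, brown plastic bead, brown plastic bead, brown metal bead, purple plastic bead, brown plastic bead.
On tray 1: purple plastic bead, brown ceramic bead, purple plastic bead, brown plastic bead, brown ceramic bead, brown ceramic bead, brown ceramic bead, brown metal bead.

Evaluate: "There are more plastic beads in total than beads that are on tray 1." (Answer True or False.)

plastic beads: 10.
beads on tray 1: 8.
The claim requires 10 > 8, which holds.

True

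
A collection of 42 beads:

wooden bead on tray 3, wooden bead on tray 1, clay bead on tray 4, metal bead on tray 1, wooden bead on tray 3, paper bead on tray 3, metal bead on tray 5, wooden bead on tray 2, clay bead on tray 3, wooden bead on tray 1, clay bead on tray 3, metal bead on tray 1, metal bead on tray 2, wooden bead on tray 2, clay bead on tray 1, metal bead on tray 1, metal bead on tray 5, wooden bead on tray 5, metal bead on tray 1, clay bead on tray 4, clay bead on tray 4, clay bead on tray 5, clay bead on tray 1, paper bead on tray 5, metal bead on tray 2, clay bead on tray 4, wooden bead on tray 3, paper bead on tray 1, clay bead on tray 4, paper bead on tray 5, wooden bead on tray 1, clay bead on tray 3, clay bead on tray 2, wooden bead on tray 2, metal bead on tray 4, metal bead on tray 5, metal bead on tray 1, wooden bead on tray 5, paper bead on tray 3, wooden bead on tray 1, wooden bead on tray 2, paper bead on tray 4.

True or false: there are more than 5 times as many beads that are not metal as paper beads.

True

|beads that are not metal| = 31.
|paper beads| = 6.
The claim requires 31 > 5 × 6 = 30, which holds.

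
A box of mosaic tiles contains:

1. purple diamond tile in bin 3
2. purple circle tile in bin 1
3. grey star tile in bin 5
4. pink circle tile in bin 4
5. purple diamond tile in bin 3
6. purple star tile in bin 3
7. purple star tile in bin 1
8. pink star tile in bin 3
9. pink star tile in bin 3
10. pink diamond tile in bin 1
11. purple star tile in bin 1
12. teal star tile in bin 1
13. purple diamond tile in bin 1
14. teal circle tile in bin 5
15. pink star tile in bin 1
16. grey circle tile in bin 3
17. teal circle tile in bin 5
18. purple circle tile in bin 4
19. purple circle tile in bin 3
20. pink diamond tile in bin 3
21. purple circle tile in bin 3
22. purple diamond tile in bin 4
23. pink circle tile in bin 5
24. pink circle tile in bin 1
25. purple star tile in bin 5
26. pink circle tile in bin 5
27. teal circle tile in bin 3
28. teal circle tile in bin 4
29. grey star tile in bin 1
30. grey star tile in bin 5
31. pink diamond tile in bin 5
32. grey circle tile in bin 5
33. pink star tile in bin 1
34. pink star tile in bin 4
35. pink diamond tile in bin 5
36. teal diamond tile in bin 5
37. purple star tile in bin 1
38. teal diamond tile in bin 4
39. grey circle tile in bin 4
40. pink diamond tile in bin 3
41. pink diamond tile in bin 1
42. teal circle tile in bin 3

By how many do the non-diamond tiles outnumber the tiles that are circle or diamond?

2

non-diamond tiles: 30.
tiles that are circle or diamond: 28.
30 − 28 = 2.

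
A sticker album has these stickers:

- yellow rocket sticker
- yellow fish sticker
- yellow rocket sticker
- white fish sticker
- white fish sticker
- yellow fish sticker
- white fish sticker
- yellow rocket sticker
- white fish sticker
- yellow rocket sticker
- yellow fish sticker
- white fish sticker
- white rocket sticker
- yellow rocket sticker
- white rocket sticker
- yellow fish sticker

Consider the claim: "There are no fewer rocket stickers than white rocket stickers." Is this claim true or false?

rocket stickers: 7.
white rocket stickers: 2.
The claim requires 7 ≥ 2, which holds.

True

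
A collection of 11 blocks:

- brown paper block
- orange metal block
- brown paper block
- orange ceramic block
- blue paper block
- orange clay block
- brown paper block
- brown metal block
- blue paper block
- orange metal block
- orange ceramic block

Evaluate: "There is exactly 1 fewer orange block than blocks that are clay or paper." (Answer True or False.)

There are 5 orange blocks.
There are 6 blocks that are clay or paper.
The claim requires 6 − 5 (= 1) to equal 1, which holds.

True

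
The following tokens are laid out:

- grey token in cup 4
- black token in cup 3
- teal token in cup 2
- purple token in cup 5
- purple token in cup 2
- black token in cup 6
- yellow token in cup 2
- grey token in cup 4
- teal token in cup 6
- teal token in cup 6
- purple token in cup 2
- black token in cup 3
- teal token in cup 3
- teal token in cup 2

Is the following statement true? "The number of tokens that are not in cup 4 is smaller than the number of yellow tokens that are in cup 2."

False

|tokens that are not in cup 4| = 12.
|yellow tokens in cup 2| = 1.
The claim requires 12 < 1, which does not hold.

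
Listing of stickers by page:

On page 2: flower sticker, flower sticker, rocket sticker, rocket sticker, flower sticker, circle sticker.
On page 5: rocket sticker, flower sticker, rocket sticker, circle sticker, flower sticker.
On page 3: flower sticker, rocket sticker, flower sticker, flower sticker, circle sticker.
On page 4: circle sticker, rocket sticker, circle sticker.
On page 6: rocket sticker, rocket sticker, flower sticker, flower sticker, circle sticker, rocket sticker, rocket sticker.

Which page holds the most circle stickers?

page 4

Counts by page (restricted to circle stickers): page 4→2, page 2→1, page 3→1, page 5→1, page 6→1.
The maximum is 2, held uniquely by page 4.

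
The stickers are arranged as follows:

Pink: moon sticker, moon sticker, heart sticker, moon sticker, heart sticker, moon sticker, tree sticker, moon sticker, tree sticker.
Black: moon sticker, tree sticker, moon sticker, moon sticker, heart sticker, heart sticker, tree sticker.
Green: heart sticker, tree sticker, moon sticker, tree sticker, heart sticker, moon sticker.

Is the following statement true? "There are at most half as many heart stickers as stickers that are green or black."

True

|heart stickers| = 6.
|stickers that are green or black| = 13.
The claim requires 2 × 6 = 12 ≤ 13, which holds.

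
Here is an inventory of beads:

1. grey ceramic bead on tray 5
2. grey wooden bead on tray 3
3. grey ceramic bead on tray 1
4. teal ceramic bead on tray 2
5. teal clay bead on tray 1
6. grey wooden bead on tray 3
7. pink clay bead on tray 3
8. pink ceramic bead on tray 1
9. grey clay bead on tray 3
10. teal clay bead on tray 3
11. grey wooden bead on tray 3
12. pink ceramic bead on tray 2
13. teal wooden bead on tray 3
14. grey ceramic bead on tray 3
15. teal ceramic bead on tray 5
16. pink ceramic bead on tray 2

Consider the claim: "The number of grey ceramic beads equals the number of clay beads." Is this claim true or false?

grey ceramic beads: 3.
clay beads: 4.
The claim requires 3 = 4, which does not hold.

False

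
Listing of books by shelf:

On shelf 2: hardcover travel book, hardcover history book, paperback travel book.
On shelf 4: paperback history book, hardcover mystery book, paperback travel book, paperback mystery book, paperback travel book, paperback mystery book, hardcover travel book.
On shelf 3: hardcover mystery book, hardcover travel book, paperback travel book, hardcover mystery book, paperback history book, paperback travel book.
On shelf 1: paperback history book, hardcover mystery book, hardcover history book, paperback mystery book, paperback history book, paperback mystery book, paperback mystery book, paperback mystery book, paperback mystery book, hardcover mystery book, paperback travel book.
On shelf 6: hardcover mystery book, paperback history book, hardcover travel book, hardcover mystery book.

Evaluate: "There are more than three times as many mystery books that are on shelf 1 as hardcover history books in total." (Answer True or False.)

True

There are 7 mystery books on shelf 1.
There are 2 hardcover history books.
The claim requires 7 > 3 × 2 = 6, which holds.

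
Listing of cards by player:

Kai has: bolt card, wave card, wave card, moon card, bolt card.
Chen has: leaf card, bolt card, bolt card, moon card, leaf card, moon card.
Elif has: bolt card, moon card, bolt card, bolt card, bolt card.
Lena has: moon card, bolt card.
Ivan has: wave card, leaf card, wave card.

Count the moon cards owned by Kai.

1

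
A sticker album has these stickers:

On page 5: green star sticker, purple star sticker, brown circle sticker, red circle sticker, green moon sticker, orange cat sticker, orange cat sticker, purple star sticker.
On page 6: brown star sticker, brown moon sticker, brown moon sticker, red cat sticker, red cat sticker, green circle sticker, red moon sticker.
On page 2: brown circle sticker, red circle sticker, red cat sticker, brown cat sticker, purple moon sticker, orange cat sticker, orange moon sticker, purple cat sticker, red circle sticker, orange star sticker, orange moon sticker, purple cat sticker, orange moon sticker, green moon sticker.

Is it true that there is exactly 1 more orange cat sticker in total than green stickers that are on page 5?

|orange cat stickers| = 3.
|green stickers on page 5| = 2.
The claim requires 3 − 2 (= 1) to equal 1, which holds.

True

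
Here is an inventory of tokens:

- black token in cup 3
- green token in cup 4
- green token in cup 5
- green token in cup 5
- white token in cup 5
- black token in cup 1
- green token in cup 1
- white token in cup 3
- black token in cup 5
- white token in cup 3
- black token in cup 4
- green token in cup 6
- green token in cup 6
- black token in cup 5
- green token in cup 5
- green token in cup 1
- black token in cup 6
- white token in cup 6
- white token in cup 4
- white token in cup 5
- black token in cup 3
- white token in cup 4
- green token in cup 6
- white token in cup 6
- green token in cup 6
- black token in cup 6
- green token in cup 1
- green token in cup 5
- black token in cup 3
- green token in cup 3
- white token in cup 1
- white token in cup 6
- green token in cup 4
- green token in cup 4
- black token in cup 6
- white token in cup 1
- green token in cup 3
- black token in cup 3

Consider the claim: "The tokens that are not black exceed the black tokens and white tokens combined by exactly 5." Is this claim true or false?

True

There are 27 tokens that are not black.
black tokens: 11; white tokens: 11; combined: 11 + 11 = 22.
The claim requires 27 − 22 (= 5) to equal 5, which holds.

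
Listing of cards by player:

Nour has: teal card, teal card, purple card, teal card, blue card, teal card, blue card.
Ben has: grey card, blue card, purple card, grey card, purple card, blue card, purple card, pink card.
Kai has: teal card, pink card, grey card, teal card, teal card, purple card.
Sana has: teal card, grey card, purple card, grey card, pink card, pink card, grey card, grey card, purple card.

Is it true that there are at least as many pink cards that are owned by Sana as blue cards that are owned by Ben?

Count of pink cards owned by Sana: 2.
Count of blue cards owned by Ben: 2.
The claim requires 2 ≥ 2, which holds.

True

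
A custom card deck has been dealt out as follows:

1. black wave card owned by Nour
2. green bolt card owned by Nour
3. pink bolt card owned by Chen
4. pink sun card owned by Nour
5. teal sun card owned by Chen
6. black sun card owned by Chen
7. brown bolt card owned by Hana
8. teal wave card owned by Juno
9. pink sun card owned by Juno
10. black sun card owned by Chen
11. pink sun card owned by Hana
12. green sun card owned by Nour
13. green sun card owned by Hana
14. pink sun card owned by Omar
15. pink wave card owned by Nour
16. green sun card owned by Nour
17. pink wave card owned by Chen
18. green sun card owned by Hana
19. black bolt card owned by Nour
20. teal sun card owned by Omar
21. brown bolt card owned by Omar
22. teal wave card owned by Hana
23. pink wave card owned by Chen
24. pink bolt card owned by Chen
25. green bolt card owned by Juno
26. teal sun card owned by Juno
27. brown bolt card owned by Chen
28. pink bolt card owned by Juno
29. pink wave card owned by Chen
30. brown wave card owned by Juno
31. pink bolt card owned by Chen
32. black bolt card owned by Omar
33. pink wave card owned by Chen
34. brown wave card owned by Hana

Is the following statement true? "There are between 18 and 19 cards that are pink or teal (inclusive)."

There are 18 cards that are pink or teal.
The claim requires 18 ≤ 18 ≤ 19, which holds.

True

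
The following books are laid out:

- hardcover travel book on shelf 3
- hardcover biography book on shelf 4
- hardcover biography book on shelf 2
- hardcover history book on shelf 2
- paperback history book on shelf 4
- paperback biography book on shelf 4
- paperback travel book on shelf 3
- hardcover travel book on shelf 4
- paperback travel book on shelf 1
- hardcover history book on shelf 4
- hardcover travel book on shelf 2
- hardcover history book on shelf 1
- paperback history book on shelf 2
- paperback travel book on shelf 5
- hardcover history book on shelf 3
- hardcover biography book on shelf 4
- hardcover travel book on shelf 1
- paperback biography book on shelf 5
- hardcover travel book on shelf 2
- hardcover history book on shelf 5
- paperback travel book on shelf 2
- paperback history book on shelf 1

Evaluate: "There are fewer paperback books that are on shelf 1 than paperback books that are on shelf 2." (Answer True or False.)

paperback books on shelf 1: 2.
paperback books on shelf 2: 2.
The claim requires 2 < 2, which does not hold.

False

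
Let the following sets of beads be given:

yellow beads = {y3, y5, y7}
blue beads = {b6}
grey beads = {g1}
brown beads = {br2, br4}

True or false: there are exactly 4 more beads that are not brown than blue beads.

True

|beads that are not brown| = 5.
|blue beads| = 1.
The claim requires 5 − 1 (= 4) to equal 4, which holds.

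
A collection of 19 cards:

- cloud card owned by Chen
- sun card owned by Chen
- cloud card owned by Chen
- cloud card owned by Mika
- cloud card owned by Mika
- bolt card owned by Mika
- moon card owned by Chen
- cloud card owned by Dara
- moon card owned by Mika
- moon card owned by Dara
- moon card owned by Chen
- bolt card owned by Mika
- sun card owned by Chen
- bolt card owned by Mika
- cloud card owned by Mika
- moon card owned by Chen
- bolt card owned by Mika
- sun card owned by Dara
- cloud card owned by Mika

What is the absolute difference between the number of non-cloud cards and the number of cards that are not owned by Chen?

non-cloud cards: 12. cards that are not owned by Chen: 12.
|12 − 12| = 12 − 12 = 0.

0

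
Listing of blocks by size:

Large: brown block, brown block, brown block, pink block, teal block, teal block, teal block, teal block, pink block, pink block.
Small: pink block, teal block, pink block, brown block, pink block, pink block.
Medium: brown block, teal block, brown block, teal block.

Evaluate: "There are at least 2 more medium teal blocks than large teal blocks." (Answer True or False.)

There are 2 medium teal blocks.
There are 4 large teal blocks.
The claim requires 2 − 4 = -2 ≥ 2, which does not hold.

False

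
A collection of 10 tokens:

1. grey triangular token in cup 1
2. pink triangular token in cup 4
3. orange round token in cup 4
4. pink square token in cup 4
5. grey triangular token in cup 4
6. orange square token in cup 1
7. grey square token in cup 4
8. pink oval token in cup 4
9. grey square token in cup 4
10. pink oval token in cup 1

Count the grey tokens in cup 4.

3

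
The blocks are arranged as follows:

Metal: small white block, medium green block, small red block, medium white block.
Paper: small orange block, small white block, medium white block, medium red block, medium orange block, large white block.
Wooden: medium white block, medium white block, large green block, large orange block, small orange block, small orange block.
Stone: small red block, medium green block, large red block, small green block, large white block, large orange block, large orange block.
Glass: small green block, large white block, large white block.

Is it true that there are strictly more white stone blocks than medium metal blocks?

False

|white stone blocks| = 1.
|medium metal blocks| = 2.
The claim requires 1 > 2, which does not hold.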